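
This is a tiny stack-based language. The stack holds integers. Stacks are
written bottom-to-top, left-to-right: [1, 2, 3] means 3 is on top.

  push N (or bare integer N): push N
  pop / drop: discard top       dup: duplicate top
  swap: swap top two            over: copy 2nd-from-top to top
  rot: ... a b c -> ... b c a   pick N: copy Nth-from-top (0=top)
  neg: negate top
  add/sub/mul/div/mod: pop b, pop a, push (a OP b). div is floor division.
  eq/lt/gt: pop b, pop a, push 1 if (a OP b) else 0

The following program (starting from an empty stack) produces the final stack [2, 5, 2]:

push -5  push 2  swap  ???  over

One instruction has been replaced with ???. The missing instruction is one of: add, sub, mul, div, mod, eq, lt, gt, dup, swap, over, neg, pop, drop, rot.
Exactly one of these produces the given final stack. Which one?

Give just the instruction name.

Answer: neg

Derivation:
Stack before ???: [2, -5]
Stack after ???:  [2, 5]
The instruction that transforms [2, -5] -> [2, 5] is: neg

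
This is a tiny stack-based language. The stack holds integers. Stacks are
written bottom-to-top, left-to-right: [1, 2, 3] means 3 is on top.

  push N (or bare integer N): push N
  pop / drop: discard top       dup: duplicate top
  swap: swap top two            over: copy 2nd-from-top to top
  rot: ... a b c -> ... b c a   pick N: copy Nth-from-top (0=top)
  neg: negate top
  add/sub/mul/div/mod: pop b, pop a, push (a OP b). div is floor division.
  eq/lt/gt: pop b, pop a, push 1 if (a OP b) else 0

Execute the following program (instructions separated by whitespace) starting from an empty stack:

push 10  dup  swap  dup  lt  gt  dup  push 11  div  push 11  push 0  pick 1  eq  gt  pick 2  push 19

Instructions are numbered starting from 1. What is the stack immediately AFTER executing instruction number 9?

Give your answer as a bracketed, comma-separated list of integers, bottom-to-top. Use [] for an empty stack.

Answer: [1, 0]

Derivation:
Step 1 ('push 10'): [10]
Step 2 ('dup'): [10, 10]
Step 3 ('swap'): [10, 10]
Step 4 ('dup'): [10, 10, 10]
Step 5 ('lt'): [10, 0]
Step 6 ('gt'): [1]
Step 7 ('dup'): [1, 1]
Step 8 ('push 11'): [1, 1, 11]
Step 9 ('div'): [1, 0]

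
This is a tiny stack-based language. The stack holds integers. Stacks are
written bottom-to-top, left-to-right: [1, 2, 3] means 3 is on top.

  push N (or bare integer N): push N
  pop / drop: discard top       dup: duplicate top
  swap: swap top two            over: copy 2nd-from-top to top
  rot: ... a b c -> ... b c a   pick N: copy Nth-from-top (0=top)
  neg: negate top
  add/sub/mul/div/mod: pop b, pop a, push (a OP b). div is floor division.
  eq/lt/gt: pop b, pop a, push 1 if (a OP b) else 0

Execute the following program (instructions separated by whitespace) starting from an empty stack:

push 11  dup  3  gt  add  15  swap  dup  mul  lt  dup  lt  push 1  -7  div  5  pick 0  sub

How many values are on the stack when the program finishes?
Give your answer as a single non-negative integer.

After 'push 11': stack = [11] (depth 1)
After 'dup': stack = [11, 11] (depth 2)
After 'push 3': stack = [11, 11, 3] (depth 3)
After 'gt': stack = [11, 1] (depth 2)
After 'add': stack = [12] (depth 1)
After 'push 15': stack = [12, 15] (depth 2)
After 'swap': stack = [15, 12] (depth 2)
After 'dup': stack = [15, 12, 12] (depth 3)
After 'mul': stack = [15, 144] (depth 2)
After 'lt': stack = [1] (depth 1)
After 'dup': stack = [1, 1] (depth 2)
After 'lt': stack = [0] (depth 1)
After 'push 1': stack = [0, 1] (depth 2)
After 'push -7': stack = [0, 1, -7] (depth 3)
After 'div': stack = [0, -1] (depth 2)
After 'push 5': stack = [0, -1, 5] (depth 3)
After 'pick 0': stack = [0, -1, 5, 5] (depth 4)
After 'sub': stack = [0, -1, 0] (depth 3)

Answer: 3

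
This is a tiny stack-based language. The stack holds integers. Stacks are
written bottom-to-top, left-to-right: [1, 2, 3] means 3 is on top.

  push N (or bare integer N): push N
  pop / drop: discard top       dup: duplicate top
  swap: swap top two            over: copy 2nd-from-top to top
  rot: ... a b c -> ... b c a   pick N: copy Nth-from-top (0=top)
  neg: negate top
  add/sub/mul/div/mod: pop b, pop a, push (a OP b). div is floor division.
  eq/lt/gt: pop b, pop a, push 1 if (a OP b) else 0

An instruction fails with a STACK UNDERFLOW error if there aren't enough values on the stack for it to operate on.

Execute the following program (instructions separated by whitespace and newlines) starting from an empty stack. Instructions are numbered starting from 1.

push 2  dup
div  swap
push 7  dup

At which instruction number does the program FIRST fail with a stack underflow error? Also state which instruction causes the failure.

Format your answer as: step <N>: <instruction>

Answer: step 4: swap

Derivation:
Step 1 ('push 2'): stack = [2], depth = 1
Step 2 ('dup'): stack = [2, 2], depth = 2
Step 3 ('div'): stack = [1], depth = 1
Step 4 ('swap'): needs 2 value(s) but depth is 1 — STACK UNDERFLOW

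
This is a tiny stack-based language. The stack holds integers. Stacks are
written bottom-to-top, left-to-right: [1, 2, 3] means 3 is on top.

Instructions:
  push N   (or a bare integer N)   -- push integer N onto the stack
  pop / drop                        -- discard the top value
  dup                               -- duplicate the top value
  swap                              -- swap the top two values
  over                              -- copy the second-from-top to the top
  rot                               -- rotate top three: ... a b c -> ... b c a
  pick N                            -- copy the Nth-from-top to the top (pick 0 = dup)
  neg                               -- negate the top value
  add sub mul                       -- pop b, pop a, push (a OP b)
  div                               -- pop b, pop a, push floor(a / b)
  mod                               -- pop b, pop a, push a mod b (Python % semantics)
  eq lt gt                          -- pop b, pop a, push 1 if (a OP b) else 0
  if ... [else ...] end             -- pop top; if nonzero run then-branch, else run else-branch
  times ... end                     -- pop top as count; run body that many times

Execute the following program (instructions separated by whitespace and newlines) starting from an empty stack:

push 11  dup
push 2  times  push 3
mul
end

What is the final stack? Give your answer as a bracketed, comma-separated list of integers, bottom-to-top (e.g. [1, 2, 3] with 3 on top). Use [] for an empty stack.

After 'push 11': [11]
After 'dup': [11, 11]
After 'push 2': [11, 11, 2]
After 'times': [11, 11]
After 'push 3': [11, 11, 3]
After 'mul': [11, 33]
After 'push 3': [11, 33, 3]
After 'mul': [11, 99]

Answer: [11, 99]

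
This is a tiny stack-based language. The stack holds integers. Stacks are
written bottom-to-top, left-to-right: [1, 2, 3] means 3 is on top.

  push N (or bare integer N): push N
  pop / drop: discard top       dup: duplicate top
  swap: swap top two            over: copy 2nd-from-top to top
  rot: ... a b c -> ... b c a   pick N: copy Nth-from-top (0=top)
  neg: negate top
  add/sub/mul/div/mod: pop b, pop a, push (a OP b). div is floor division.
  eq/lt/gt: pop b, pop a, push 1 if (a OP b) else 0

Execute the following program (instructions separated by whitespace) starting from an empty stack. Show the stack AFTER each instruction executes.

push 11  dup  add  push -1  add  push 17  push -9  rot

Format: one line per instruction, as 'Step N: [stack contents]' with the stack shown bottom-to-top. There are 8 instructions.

Step 1: [11]
Step 2: [11, 11]
Step 3: [22]
Step 4: [22, -1]
Step 5: [21]
Step 6: [21, 17]
Step 7: [21, 17, -9]
Step 8: [17, -9, 21]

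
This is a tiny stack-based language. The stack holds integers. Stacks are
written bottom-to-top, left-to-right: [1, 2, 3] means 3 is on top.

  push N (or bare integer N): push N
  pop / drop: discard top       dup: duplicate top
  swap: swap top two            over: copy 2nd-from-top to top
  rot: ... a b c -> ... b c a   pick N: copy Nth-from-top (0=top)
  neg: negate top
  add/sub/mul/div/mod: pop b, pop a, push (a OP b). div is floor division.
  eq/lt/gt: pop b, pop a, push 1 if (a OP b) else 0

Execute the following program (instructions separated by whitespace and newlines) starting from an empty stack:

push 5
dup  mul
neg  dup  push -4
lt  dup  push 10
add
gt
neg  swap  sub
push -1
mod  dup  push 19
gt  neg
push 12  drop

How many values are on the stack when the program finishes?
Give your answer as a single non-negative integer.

After 'push 5': stack = [5] (depth 1)
After 'dup': stack = [5, 5] (depth 2)
After 'mul': stack = [25] (depth 1)
After 'neg': stack = [-25] (depth 1)
After 'dup': stack = [-25, -25] (depth 2)
After 'push -4': stack = [-25, -25, -4] (depth 3)
After 'lt': stack = [-25, 1] (depth 2)
After 'dup': stack = [-25, 1, 1] (depth 3)
After 'push 10': stack = [-25, 1, 1, 10] (depth 4)
After 'add': stack = [-25, 1, 11] (depth 3)
  ...
After 'swap': stack = [0, -25] (depth 2)
After 'sub': stack = [25] (depth 1)
After 'push -1': stack = [25, -1] (depth 2)
After 'mod': stack = [0] (depth 1)
After 'dup': stack = [0, 0] (depth 2)
After 'push 19': stack = [0, 0, 19] (depth 3)
After 'gt': stack = [0, 0] (depth 2)
After 'neg': stack = [0, 0] (depth 2)
After 'push 12': stack = [0, 0, 12] (depth 3)
After 'drop': stack = [0, 0] (depth 2)

Answer: 2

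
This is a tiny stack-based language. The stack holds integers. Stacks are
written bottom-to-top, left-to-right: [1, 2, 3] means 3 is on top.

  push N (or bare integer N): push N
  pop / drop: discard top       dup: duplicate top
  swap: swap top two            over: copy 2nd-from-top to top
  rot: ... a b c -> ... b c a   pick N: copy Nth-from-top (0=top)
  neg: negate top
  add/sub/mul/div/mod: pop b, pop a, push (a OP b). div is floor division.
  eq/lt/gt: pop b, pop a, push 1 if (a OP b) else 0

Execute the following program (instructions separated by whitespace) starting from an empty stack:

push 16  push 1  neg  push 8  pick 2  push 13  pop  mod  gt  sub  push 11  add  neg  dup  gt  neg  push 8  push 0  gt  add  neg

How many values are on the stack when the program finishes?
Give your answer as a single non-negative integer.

After 'push 16': stack = [16] (depth 1)
After 'push 1': stack = [16, 1] (depth 2)
After 'neg': stack = [16, -1] (depth 2)
After 'push 8': stack = [16, -1, 8] (depth 3)
After 'pick 2': stack = [16, -1, 8, 16] (depth 4)
After 'push 13': stack = [16, -1, 8, 16, 13] (depth 5)
After 'pop': stack = [16, -1, 8, 16] (depth 4)
After 'mod': stack = [16, -1, 8] (depth 3)
After 'gt': stack = [16, 0] (depth 2)
After 'sub': stack = [16] (depth 1)
  ...
After 'add': stack = [27] (depth 1)
After 'neg': stack = [-27] (depth 1)
After 'dup': stack = [-27, -27] (depth 2)
After 'gt': stack = [0] (depth 1)
After 'neg': stack = [0] (depth 1)
After 'push 8': stack = [0, 8] (depth 2)
After 'push 0': stack = [0, 8, 0] (depth 3)
After 'gt': stack = [0, 1] (depth 2)
After 'add': stack = [1] (depth 1)
After 'neg': stack = [-1] (depth 1)

Answer: 1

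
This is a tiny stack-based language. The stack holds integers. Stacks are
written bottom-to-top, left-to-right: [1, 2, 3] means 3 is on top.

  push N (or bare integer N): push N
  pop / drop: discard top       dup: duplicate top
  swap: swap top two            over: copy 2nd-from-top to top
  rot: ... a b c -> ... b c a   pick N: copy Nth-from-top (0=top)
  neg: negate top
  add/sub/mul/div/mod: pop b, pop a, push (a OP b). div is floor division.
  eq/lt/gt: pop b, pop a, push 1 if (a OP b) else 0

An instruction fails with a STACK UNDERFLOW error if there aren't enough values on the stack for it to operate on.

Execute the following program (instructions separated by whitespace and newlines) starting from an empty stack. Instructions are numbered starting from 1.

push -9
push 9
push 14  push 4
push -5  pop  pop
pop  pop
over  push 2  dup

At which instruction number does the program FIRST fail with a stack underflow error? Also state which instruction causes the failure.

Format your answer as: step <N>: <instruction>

Step 1 ('push -9'): stack = [-9], depth = 1
Step 2 ('push 9'): stack = [-9, 9], depth = 2
Step 3 ('push 14'): stack = [-9, 9, 14], depth = 3
Step 4 ('push 4'): stack = [-9, 9, 14, 4], depth = 4
Step 5 ('push -5'): stack = [-9, 9, 14, 4, -5], depth = 5
Step 6 ('pop'): stack = [-9, 9, 14, 4], depth = 4
Step 7 ('pop'): stack = [-9, 9, 14], depth = 3
Step 8 ('pop'): stack = [-9, 9], depth = 2
Step 9 ('pop'): stack = [-9], depth = 1
Step 10 ('over'): needs 2 value(s) but depth is 1 — STACK UNDERFLOW

Answer: step 10: over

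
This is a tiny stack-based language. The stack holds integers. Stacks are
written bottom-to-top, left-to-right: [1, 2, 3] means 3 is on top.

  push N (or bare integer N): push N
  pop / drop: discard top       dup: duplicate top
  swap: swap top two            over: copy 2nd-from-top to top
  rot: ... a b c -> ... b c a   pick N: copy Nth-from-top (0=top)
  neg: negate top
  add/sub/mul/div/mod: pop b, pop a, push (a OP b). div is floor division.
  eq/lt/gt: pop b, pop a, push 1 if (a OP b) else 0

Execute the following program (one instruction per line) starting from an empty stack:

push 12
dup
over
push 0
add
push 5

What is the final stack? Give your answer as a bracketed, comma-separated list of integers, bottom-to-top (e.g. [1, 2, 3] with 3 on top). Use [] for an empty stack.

After 'push 12': [12]
After 'dup': [12, 12]
After 'over': [12, 12, 12]
After 'push 0': [12, 12, 12, 0]
After 'add': [12, 12, 12]
After 'push 5': [12, 12, 12, 5]

Answer: [12, 12, 12, 5]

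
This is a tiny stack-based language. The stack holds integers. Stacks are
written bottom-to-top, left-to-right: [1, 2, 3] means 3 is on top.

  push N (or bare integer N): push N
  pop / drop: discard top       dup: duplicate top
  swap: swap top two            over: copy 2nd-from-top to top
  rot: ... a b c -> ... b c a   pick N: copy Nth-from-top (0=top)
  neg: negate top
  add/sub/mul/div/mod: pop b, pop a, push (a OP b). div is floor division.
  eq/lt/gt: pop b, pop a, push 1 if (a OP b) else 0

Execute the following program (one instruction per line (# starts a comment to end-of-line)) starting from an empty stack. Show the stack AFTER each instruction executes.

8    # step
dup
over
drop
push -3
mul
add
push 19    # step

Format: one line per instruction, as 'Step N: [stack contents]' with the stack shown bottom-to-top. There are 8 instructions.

Step 1: [8]
Step 2: [8, 8]
Step 3: [8, 8, 8]
Step 4: [8, 8]
Step 5: [8, 8, -3]
Step 6: [8, -24]
Step 7: [-16]
Step 8: [-16, 19]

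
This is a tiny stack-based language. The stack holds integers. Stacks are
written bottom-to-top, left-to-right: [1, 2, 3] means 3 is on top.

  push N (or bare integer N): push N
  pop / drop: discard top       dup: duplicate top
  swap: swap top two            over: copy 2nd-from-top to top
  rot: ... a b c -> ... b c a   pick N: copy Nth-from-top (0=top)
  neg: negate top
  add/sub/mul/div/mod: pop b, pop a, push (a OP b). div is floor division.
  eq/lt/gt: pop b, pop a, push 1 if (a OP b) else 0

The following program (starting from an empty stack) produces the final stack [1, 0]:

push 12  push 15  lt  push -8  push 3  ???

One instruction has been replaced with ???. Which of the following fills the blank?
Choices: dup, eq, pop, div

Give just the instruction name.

Stack before ???: [1, -8, 3]
Stack after ???:  [1, 0]
Checking each choice:
  dup: produces [1, -8, 3, 3]
  eq: MATCH
  pop: produces [1, -8]
  div: produces [1, -3]


Answer: eq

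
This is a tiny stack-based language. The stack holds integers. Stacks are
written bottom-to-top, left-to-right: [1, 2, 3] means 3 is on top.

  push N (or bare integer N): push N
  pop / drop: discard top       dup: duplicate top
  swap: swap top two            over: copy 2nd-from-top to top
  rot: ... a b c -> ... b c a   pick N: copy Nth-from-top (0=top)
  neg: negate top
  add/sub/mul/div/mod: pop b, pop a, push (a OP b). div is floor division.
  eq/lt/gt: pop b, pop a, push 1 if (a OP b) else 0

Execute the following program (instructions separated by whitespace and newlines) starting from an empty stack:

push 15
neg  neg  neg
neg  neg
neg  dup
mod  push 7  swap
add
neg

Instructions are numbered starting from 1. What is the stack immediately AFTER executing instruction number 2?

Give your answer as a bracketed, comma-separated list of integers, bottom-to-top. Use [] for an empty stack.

Answer: [-15]

Derivation:
Step 1 ('push 15'): [15]
Step 2 ('neg'): [-15]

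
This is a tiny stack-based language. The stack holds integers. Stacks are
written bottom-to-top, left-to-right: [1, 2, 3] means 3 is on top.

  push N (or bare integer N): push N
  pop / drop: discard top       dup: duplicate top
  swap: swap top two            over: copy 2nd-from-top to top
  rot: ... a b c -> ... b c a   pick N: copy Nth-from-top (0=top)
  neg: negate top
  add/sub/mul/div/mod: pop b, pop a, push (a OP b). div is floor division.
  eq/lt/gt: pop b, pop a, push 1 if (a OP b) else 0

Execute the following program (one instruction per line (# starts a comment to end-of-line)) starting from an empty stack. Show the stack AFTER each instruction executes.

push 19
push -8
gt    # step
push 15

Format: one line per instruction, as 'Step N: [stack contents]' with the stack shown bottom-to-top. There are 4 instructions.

Step 1: [19]
Step 2: [19, -8]
Step 3: [1]
Step 4: [1, 15]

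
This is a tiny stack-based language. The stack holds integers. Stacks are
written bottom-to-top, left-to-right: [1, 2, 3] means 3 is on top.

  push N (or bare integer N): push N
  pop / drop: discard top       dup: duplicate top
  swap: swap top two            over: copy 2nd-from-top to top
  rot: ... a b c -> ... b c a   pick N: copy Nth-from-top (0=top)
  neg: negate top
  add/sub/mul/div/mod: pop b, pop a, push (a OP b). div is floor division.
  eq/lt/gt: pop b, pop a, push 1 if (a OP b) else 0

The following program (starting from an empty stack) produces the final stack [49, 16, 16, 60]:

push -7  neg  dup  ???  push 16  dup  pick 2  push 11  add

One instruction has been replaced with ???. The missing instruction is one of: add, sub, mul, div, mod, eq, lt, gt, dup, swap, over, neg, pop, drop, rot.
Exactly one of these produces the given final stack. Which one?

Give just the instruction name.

Answer: mul

Derivation:
Stack before ???: [7, 7]
Stack after ???:  [49]
The instruction that transforms [7, 7] -> [49] is: mul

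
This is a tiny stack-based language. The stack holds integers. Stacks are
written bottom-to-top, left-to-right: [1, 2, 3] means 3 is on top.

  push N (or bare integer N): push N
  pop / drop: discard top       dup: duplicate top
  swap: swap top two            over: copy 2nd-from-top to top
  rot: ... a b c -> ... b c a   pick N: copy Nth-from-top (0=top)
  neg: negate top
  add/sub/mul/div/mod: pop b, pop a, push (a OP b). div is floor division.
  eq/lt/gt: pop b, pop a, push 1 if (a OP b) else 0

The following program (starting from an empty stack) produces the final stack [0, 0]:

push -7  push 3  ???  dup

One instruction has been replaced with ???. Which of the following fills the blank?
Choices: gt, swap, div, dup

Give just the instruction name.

Stack before ???: [-7, 3]
Stack after ???:  [0]
Checking each choice:
  gt: MATCH
  swap: produces [3, -7, -7]
  div: produces [-3, -3]
  dup: produces [-7, 3, 3, 3]


Answer: gt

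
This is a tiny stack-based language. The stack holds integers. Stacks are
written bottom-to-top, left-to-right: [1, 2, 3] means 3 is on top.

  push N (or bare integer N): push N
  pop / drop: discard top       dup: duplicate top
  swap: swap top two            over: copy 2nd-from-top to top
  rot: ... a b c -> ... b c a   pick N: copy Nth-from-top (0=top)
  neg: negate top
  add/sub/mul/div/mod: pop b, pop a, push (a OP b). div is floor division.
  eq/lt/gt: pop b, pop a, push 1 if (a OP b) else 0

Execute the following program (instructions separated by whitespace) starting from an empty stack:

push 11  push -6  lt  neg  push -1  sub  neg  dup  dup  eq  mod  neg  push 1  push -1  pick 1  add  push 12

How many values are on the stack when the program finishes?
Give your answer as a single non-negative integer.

After 'push 11': stack = [11] (depth 1)
After 'push -6': stack = [11, -6] (depth 2)
After 'lt': stack = [0] (depth 1)
After 'neg': stack = [0] (depth 1)
After 'push -1': stack = [0, -1] (depth 2)
After 'sub': stack = [1] (depth 1)
After 'neg': stack = [-1] (depth 1)
After 'dup': stack = [-1, -1] (depth 2)
After 'dup': stack = [-1, -1, -1] (depth 3)
After 'eq': stack = [-1, 1] (depth 2)
After 'mod': stack = [0] (depth 1)
After 'neg': stack = [0] (depth 1)
After 'push 1': stack = [0, 1] (depth 2)
After 'push -1': stack = [0, 1, -1] (depth 3)
After 'pick 1': stack = [0, 1, -1, 1] (depth 4)
After 'add': stack = [0, 1, 0] (depth 3)
After 'push 12': stack = [0, 1, 0, 12] (depth 4)

Answer: 4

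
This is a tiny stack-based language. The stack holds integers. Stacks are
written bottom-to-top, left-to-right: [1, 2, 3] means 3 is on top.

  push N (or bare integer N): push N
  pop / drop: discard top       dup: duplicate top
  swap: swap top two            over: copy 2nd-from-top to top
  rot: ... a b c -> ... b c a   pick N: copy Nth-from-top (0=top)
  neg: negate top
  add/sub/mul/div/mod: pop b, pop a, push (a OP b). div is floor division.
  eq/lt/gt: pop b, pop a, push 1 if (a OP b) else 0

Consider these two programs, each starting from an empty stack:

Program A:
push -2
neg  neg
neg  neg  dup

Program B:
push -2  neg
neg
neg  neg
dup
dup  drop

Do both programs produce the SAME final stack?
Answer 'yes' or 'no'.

Answer: yes

Derivation:
Program A trace:
  After 'push -2': [-2]
  After 'neg': [2]
  After 'neg': [-2]
  After 'neg': [2]
  After 'neg': [-2]
  After 'dup': [-2, -2]
Program A final stack: [-2, -2]

Program B trace:
  After 'push -2': [-2]
  After 'neg': [2]
  After 'neg': [-2]
  After 'neg': [2]
  After 'neg': [-2]
  After 'dup': [-2, -2]
  After 'dup': [-2, -2, -2]
  After 'drop': [-2, -2]
Program B final stack: [-2, -2]
Same: yes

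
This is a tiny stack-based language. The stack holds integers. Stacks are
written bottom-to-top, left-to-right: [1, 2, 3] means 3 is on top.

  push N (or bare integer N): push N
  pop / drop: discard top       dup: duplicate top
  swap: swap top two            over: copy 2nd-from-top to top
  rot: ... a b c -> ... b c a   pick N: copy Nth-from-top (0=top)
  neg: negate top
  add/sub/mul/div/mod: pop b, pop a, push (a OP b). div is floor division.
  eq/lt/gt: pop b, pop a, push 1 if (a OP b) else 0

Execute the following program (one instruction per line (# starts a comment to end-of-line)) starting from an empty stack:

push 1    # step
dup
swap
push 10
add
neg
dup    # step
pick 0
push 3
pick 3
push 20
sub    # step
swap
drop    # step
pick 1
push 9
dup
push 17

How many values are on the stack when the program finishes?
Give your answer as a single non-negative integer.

Answer: 9

Derivation:
After 'push 1': stack = [1] (depth 1)
After 'dup': stack = [1, 1] (depth 2)
After 'swap': stack = [1, 1] (depth 2)
After 'push 10': stack = [1, 1, 10] (depth 3)
After 'add': stack = [1, 11] (depth 2)
After 'neg': stack = [1, -11] (depth 2)
After 'dup': stack = [1, -11, -11] (depth 3)
After 'pick 0': stack = [1, -11, -11, -11] (depth 4)
After 'push 3': stack = [1, -11, -11, -11, 3] (depth 5)
After 'pick 3': stack = [1, -11, -11, -11, 3, -11] (depth 6)
After 'push 20': stack = [1, -11, -11, -11, 3, -11, 20] (depth 7)
After 'sub': stack = [1, -11, -11, -11, 3, -31] (depth 6)
After 'swap': stack = [1, -11, -11, -11, -31, 3] (depth 6)
After 'drop': stack = [1, -11, -11, -11, -31] (depth 5)
After 'pick 1': stack = [1, -11, -11, -11, -31, -11] (depth 6)
After 'push 9': stack = [1, -11, -11, -11, -31, -11, 9] (depth 7)
After 'dup': stack = [1, -11, -11, -11, -31, -11, 9, 9] (depth 8)
After 'push 17': stack = [1, -11, -11, -11, -31, -11, 9, 9, 17] (depth 9)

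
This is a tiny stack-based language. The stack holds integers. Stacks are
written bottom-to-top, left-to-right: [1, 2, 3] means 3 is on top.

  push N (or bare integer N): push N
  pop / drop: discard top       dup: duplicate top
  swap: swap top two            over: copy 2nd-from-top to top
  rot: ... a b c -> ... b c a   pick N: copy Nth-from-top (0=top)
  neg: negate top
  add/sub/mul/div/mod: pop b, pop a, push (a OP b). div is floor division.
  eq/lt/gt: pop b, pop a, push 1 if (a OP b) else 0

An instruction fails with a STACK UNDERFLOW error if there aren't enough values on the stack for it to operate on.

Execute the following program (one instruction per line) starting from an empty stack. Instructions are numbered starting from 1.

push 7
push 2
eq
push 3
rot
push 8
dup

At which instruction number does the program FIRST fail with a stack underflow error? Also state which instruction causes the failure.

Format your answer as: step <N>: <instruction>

Step 1 ('push 7'): stack = [7], depth = 1
Step 2 ('push 2'): stack = [7, 2], depth = 2
Step 3 ('eq'): stack = [0], depth = 1
Step 4 ('push 3'): stack = [0, 3], depth = 2
Step 5 ('rot'): needs 3 value(s) but depth is 2 — STACK UNDERFLOW

Answer: step 5: rot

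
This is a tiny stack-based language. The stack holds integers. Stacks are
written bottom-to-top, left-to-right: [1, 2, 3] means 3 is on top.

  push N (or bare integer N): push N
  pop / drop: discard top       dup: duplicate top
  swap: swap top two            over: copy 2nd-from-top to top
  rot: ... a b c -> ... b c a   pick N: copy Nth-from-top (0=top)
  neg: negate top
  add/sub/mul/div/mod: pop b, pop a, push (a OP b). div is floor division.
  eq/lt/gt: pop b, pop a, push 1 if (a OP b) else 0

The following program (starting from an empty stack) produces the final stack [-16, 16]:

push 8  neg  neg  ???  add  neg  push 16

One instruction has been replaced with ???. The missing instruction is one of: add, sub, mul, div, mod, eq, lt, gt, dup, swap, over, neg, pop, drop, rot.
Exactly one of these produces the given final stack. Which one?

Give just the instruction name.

Answer: dup

Derivation:
Stack before ???: [8]
Stack after ???:  [8, 8]
The instruction that transforms [8] -> [8, 8] is: dup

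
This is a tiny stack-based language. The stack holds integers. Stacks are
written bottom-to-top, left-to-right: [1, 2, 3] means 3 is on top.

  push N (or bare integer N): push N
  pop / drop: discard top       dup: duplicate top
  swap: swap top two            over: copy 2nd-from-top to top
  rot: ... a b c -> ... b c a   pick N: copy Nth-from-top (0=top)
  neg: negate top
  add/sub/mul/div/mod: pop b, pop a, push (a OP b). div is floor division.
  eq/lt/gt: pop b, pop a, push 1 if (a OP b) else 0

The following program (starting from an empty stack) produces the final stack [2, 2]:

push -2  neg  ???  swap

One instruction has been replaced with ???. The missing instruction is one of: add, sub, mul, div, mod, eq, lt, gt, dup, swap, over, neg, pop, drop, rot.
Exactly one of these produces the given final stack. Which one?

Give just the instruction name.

Stack before ???: [2]
Stack after ???:  [2, 2]
The instruction that transforms [2] -> [2, 2] is: dup

Answer: dup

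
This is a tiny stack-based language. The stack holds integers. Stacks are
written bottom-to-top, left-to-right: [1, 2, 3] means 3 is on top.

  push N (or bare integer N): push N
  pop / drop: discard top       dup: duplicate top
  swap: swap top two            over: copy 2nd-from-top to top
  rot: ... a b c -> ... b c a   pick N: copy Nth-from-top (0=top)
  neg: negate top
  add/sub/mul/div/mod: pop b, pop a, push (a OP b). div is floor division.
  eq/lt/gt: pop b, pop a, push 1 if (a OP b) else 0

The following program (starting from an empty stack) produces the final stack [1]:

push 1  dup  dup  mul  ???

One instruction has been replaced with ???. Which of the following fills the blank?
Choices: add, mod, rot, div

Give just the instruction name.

Answer: div

Derivation:
Stack before ???: [1, 1]
Stack after ???:  [1]
Checking each choice:
  add: produces [2]
  mod: produces [0]
  rot: stack underflow (need 3, have 2)
  div: MATCH


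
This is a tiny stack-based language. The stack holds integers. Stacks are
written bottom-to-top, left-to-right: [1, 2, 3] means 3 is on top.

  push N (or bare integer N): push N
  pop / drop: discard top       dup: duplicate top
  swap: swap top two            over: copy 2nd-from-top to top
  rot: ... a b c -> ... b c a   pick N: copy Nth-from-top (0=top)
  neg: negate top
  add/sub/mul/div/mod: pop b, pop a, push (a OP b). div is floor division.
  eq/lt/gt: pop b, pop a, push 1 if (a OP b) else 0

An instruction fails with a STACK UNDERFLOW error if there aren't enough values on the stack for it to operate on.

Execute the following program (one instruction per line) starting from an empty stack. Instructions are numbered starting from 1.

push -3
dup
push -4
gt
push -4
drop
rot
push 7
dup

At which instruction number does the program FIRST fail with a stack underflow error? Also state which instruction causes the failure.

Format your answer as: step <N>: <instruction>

Step 1 ('push -3'): stack = [-3], depth = 1
Step 2 ('dup'): stack = [-3, -3], depth = 2
Step 3 ('push -4'): stack = [-3, -3, -4], depth = 3
Step 4 ('gt'): stack = [-3, 1], depth = 2
Step 5 ('push -4'): stack = [-3, 1, -4], depth = 3
Step 6 ('drop'): stack = [-3, 1], depth = 2
Step 7 ('rot'): needs 3 value(s) but depth is 2 — STACK UNDERFLOW

Answer: step 7: rot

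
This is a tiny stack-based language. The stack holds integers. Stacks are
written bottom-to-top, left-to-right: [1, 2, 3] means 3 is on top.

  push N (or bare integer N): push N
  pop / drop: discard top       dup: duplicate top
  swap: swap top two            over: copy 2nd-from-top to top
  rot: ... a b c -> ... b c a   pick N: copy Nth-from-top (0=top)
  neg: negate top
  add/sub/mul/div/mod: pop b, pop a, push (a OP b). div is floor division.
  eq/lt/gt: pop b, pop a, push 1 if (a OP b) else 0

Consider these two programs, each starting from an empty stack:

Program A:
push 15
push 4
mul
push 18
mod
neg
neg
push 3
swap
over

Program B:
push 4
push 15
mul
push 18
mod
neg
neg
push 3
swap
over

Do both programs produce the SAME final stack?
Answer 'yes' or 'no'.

Program A trace:
  After 'push 15': [15]
  After 'push 4': [15, 4]
  After 'mul': [60]
  After 'push 18': [60, 18]
  After 'mod': [6]
  After 'neg': [-6]
  After 'neg': [6]
  After 'push 3': [6, 3]
  After 'swap': [3, 6]
  After 'over': [3, 6, 3]
Program A final stack: [3, 6, 3]

Program B trace:
  After 'push 4': [4]
  After 'push 15': [4, 15]
  After 'mul': [60]
  After 'push 18': [60, 18]
  After 'mod': [6]
  After 'neg': [-6]
  After 'neg': [6]
  After 'push 3': [6, 3]
  After 'swap': [3, 6]
  After 'over': [3, 6, 3]
Program B final stack: [3, 6, 3]
Same: yes

Answer: yes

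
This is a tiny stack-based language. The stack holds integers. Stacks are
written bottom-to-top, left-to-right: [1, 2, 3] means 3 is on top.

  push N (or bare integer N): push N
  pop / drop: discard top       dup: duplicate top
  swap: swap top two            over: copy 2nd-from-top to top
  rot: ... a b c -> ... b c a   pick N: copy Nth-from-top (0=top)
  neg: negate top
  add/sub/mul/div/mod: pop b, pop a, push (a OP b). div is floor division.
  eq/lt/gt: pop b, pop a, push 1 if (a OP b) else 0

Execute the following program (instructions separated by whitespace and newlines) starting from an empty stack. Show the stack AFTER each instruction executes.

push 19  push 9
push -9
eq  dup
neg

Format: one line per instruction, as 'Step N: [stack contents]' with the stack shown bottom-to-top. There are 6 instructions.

Step 1: [19]
Step 2: [19, 9]
Step 3: [19, 9, -9]
Step 4: [19, 0]
Step 5: [19, 0, 0]
Step 6: [19, 0, 0]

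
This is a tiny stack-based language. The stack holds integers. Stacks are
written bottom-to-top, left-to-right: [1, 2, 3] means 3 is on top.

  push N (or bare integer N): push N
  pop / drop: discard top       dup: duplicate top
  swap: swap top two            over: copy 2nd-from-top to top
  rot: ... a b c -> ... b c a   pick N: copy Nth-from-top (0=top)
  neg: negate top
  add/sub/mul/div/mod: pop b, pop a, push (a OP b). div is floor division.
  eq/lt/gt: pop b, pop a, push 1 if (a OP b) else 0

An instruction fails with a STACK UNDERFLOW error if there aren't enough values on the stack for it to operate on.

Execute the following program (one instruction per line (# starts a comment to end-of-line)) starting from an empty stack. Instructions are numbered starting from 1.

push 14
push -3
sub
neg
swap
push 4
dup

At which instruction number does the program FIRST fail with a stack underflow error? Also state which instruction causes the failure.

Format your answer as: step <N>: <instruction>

Step 1 ('push 14'): stack = [14], depth = 1
Step 2 ('push -3'): stack = [14, -3], depth = 2
Step 3 ('sub'): stack = [17], depth = 1
Step 4 ('neg'): stack = [-17], depth = 1
Step 5 ('swap'): needs 2 value(s) but depth is 1 — STACK UNDERFLOW

Answer: step 5: swap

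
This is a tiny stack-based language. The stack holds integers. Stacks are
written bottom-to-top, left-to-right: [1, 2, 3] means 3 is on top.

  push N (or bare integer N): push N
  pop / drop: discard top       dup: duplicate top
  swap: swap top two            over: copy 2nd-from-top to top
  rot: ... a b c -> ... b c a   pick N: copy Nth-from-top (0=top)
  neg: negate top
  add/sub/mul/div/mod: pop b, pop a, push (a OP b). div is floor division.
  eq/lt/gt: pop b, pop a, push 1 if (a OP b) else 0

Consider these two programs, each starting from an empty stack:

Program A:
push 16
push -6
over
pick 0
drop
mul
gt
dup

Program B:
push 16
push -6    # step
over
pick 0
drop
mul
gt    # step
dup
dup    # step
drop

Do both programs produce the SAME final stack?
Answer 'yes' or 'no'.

Answer: yes

Derivation:
Program A trace:
  After 'push 16': [16]
  After 'push -6': [16, -6]
  After 'over': [16, -6, 16]
  After 'pick 0': [16, -6, 16, 16]
  After 'drop': [16, -6, 16]
  After 'mul': [16, -96]
  After 'gt': [1]
  After 'dup': [1, 1]
Program A final stack: [1, 1]

Program B trace:
  After 'push 16': [16]
  After 'push -6': [16, -6]
  After 'over': [16, -6, 16]
  After 'pick 0': [16, -6, 16, 16]
  After 'drop': [16, -6, 16]
  After 'mul': [16, -96]
  After 'gt': [1]
  After 'dup': [1, 1]
  After 'dup': [1, 1, 1]
  After 'drop': [1, 1]
Program B final stack: [1, 1]
Same: yes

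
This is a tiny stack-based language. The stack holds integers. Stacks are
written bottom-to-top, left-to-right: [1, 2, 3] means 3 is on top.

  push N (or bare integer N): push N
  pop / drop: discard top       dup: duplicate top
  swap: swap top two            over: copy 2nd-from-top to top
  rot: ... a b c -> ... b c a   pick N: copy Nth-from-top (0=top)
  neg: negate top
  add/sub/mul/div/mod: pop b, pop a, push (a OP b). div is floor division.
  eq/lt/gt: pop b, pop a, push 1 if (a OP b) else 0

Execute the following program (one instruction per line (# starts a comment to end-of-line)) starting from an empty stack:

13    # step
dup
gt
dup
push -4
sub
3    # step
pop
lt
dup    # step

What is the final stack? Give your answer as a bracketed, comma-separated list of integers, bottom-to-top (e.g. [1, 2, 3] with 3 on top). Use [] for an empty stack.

After 'push 13': [13]
After 'dup': [13, 13]
After 'gt': [0]
After 'dup': [0, 0]
After 'push -4': [0, 0, -4]
After 'sub': [0, 4]
After 'push 3': [0, 4, 3]
After 'pop': [0, 4]
After 'lt': [1]
After 'dup': [1, 1]

Answer: [1, 1]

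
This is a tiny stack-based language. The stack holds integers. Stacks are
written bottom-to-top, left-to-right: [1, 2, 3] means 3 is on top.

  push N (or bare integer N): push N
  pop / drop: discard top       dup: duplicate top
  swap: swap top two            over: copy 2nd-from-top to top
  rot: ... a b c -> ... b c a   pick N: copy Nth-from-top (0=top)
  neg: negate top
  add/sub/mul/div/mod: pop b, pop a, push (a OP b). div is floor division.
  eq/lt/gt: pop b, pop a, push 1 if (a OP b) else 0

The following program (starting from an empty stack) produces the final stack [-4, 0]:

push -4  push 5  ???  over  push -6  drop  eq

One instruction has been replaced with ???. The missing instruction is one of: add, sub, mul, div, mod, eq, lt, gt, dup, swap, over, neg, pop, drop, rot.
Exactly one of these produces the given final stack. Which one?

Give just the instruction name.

Stack before ???: [-4, 5]
Stack after ???:  [-4, -5]
The instruction that transforms [-4, 5] -> [-4, -5] is: neg

Answer: neg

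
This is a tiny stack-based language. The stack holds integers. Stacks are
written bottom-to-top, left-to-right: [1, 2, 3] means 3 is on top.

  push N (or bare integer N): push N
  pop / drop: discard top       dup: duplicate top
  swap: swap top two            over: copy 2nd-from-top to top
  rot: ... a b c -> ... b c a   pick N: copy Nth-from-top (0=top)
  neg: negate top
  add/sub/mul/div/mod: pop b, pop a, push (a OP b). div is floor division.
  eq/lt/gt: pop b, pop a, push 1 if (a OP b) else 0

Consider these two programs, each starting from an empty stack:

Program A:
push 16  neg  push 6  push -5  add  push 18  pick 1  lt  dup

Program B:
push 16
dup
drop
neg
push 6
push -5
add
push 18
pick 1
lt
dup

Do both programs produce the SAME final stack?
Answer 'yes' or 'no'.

Program A trace:
  After 'push 16': [16]
  After 'neg': [-16]
  After 'push 6': [-16, 6]
  After 'push -5': [-16, 6, -5]
  After 'add': [-16, 1]
  After 'push 18': [-16, 1, 18]
  After 'pick 1': [-16, 1, 18, 1]
  After 'lt': [-16, 1, 0]
  After 'dup': [-16, 1, 0, 0]
Program A final stack: [-16, 1, 0, 0]

Program B trace:
  After 'push 16': [16]
  After 'dup': [16, 16]
  After 'drop': [16]
  After 'neg': [-16]
  After 'push 6': [-16, 6]
  After 'push -5': [-16, 6, -5]
  After 'add': [-16, 1]
  After 'push 18': [-16, 1, 18]
  After 'pick 1': [-16, 1, 18, 1]
  After 'lt': [-16, 1, 0]
  After 'dup': [-16, 1, 0, 0]
Program B final stack: [-16, 1, 0, 0]
Same: yes

Answer: yes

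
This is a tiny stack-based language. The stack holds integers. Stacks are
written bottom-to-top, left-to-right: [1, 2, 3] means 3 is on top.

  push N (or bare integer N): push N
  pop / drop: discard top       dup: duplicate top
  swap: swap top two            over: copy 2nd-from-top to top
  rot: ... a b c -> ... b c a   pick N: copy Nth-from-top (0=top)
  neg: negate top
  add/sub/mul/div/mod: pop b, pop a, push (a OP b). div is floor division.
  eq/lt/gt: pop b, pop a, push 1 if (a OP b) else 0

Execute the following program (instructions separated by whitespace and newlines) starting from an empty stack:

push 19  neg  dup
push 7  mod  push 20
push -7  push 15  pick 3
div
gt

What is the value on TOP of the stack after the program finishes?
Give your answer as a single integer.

Answer: 0

Derivation:
After 'push 19': [19]
After 'neg': [-19]
After 'dup': [-19, -19]
After 'push 7': [-19, -19, 7]
After 'mod': [-19, 2]
After 'push 20': [-19, 2, 20]
After 'push -7': [-19, 2, 20, -7]
After 'push 15': [-19, 2, 20, -7, 15]
After 'pick 3': [-19, 2, 20, -7, 15, 2]
After 'div': [-19, 2, 20, -7, 7]
After 'gt': [-19, 2, 20, 0]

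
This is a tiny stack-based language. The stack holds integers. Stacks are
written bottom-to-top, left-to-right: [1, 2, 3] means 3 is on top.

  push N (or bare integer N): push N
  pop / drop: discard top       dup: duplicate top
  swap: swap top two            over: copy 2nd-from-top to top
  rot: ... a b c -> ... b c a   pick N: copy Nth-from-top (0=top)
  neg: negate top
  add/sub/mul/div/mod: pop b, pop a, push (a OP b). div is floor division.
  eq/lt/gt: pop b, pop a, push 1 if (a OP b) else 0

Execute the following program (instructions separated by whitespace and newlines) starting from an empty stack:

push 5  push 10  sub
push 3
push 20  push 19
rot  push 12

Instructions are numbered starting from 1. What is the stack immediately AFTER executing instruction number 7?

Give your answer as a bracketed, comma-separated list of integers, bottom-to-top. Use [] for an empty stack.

Answer: [-5, 20, 19, 3]

Derivation:
Step 1 ('push 5'): [5]
Step 2 ('push 10'): [5, 10]
Step 3 ('sub'): [-5]
Step 4 ('push 3'): [-5, 3]
Step 5 ('push 20'): [-5, 3, 20]
Step 6 ('push 19'): [-5, 3, 20, 19]
Step 7 ('rot'): [-5, 20, 19, 3]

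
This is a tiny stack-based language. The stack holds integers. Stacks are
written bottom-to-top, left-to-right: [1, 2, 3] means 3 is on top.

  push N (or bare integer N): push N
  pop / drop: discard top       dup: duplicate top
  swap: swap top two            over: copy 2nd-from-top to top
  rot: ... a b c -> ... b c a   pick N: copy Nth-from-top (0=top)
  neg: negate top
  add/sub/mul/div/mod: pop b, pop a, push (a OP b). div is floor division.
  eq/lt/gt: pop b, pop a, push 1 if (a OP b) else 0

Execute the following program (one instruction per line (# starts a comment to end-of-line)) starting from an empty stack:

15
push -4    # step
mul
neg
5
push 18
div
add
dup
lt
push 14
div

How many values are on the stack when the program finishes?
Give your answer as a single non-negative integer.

Answer: 1

Derivation:
After 'push 15': stack = [15] (depth 1)
After 'push -4': stack = [15, -4] (depth 2)
After 'mul': stack = [-60] (depth 1)
After 'neg': stack = [60] (depth 1)
After 'push 5': stack = [60, 5] (depth 2)
After 'push 18': stack = [60, 5, 18] (depth 3)
After 'div': stack = [60, 0] (depth 2)
After 'add': stack = [60] (depth 1)
After 'dup': stack = [60, 60] (depth 2)
After 'lt': stack = [0] (depth 1)
After 'push 14': stack = [0, 14] (depth 2)
After 'div': stack = [0] (depth 1)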